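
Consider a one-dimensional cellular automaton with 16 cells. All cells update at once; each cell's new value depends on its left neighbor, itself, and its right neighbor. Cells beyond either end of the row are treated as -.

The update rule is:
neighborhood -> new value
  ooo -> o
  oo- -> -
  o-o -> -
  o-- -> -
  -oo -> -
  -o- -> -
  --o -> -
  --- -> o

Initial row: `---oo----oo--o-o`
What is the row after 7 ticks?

oo--------oooooo

tick 1: oo----oo--------
tick 2: ---oo----ooooooo
tick 3: oo----oo--ooooo-
tick 4: ---oo------ooo--
tick 5: oo----oooo--o--o
tick 6: ---oo--oo-------
tick 7: oo--------oooooo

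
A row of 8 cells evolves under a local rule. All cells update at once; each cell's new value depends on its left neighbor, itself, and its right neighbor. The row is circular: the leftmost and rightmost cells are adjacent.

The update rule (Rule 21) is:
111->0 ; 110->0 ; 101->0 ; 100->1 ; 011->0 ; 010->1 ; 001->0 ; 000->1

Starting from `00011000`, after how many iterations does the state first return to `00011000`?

16

11000111
00110000
10001111
01100000
00011111
11000000
00111110
10000001
01111100
00000011
11111000
00000110
11110001
00001100
11100011
00011000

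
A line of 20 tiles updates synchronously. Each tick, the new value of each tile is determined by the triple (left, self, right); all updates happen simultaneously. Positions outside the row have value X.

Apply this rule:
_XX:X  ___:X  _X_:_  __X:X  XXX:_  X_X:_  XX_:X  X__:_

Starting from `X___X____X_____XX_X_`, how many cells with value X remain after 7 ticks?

tick 1: X_XX__XXX__XXXXXX___
tick 2: X_XX_XX_X_XX____X_XX
tick 3: X_XX_XX___XX_XXX__X_
tick 4: X_XX_XX_XXXX_X_X_X__
tick 5: X_XX_XX_X__X_______X
tick 6: X_XX_XX___X__XXXXXXX
tick 7: X_XX_XX_XX__XX______
count of X: 9

9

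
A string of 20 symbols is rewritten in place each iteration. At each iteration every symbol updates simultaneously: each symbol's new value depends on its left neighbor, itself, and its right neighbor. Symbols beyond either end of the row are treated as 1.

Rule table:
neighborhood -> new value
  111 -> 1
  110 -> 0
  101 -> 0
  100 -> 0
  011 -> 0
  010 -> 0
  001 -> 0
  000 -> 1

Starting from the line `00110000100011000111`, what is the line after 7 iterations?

iteration 1: 00000110001000010011
iteration 2: 01110000100011000001
iteration 3: 00100110001000011100
iteration 4: 00000000100011001000
iteration 5: 01111110001000000010
iteration 6: 00111100100011111000
iteration 7: 00011000001001110010

00011000001001110010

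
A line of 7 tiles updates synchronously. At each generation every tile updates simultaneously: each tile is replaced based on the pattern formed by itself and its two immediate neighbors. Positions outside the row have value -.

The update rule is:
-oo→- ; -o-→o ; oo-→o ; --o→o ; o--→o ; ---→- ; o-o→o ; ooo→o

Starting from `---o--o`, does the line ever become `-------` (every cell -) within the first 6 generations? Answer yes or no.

no

--ooooo
-o-oooo
ooo-ooo
-ooo-oo
o-ooo-o
oo-oooo
generation 6 is oo-oooo, still not uniform -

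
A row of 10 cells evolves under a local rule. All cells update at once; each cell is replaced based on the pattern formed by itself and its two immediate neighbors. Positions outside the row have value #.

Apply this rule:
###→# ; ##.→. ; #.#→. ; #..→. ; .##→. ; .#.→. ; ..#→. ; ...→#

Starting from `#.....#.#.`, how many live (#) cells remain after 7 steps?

8

step 1: ..###.....
step 2: ...#..###.
step 3: .#.....#..
step 4: ...###....
step 5: .#..#..##.
step 6: ..........
step 7: .########.
count of #: 8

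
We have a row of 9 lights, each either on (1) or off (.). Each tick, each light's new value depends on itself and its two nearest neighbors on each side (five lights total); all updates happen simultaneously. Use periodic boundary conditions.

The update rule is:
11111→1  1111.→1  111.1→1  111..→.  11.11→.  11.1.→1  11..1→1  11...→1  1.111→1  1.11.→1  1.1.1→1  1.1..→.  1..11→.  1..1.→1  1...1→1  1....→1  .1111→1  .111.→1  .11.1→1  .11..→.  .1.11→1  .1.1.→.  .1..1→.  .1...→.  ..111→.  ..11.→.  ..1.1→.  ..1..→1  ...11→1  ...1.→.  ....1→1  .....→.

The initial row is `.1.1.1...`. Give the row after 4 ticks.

..11111..

...1...11
11.1.11..
.11111.1.
..11111..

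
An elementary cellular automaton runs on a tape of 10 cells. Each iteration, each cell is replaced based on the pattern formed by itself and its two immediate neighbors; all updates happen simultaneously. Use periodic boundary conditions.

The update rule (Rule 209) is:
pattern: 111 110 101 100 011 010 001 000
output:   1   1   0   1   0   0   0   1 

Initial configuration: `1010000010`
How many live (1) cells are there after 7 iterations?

0001111000
1100111111
1110011111
1111001111
1111100111
1111110011
1111111001
count of 1: 8

8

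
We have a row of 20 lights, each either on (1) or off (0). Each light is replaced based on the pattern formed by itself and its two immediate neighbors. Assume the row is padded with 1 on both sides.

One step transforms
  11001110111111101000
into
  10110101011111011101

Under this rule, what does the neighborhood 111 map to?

1

At position 0 the neighborhood is 111; the next row has 1 there.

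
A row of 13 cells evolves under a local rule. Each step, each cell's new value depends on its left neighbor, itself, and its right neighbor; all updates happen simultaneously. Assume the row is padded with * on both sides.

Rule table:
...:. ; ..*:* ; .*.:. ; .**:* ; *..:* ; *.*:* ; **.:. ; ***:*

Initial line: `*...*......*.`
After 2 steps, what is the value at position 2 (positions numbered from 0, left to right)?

*

step 1: .*.*.*....*.*
step 2: *.*.*.*..*.**
position 2 holds *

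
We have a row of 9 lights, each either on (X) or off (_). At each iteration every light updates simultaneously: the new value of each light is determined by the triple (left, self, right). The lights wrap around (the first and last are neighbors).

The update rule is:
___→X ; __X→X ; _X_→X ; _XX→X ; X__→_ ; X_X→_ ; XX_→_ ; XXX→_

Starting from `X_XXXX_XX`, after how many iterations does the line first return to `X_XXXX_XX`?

iteration 1: __X____X_
iteration 2: XXX_XXXX_
iteration 3: X___X____
iteration 4: X_XXX_XXX
iteration 5: __X___X__
iteration 6: XXX_XXX_X
iteration 7: ____X___X
iteration 8: _XXXX_XXX
iteration 9: _X____X__
iteration 10: XX_XXXX_X
iteration 11: ___X____X
iteration 12: _XXX_XXXX
iteration 13: _X___X___
iteration 14: XX_XXX_XX
iteration 15: ___X___X_
iteration 16: XXXX_XXX_
iteration 17: X____X___
iteration 18: X_XXXX_XX

18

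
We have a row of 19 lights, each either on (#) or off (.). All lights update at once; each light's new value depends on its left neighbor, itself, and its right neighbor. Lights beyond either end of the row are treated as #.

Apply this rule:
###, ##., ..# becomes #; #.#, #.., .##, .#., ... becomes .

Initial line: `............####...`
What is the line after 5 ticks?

...........#.###..#
..........#...##.#.
.........#...#.#...
........#...#.....#
.......#...#.....#.

.......#...#.....#.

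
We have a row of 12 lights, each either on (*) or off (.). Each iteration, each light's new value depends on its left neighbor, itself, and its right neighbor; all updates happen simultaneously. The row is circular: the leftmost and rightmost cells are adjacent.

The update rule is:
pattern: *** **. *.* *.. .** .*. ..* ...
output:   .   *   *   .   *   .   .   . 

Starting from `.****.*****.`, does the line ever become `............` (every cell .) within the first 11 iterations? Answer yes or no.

yes

.*..***...*.
....*.*.....
.....*......
............
all cells are . at iteration 4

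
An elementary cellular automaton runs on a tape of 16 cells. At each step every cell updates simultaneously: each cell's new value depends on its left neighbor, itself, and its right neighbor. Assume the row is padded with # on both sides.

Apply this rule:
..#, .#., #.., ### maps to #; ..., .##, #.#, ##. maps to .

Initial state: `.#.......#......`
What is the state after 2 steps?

step 1: .##.....###....#
step 2: ...#...#.#.#..#.

...#...#.#.#..#.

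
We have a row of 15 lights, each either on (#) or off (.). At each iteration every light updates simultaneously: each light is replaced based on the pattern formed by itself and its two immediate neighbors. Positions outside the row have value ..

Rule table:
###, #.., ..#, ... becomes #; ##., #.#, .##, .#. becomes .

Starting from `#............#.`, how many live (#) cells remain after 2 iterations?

11

.############.#
#.##########...
count of #: 11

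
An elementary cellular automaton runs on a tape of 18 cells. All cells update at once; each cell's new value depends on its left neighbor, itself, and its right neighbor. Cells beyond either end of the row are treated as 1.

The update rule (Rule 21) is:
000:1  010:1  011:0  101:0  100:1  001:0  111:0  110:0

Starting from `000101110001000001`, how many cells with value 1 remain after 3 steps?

11

110100001101111100
000111100000000010
110000011111111010
count of 1: 11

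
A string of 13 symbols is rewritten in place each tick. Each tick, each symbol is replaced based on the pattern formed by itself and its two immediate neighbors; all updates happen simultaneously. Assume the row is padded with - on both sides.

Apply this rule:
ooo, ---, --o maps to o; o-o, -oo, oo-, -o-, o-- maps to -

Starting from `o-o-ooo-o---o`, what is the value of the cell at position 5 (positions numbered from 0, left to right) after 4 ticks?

o

tick 1: -----o----oo-
tick 2: ooooo--ooo---
tick 3: -ooo--o-o--oo
tick 4: o-o--o----o--
position 5 holds o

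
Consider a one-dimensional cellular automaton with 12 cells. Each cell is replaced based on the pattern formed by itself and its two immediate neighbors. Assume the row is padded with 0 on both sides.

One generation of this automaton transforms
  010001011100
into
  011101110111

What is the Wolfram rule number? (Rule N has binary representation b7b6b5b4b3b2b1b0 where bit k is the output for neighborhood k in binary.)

position 8: 111 → 0  (bit 7 = 0)
position 9: 110 → 1  (bit 6 = 1)
position 6: 101 → 1  (bit 5 = 1)
position 2: 100 → 1  (bit 4 = 1)
position 7: 011 → 1  (bit 3 = 1)
position 1: 010 → 1  (bit 2 = 1)
position 0: 001 → 0  (bit 1 = 0)
position 3: 000 → 1  (bit 0 = 1)
bits b7..b0 = 01111101 = 125

125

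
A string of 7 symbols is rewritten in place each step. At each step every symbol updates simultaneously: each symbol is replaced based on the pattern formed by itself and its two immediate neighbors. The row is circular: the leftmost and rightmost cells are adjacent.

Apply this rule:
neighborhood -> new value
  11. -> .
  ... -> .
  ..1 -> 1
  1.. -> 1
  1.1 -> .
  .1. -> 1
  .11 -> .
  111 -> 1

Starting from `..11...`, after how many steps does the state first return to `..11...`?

7

step 1: .1..1..
step 2: 111111.
step 3: .1111..
step 4: 1.11.1.
step 5: 1....1.
step 6: 11..11.
step 7: ..11...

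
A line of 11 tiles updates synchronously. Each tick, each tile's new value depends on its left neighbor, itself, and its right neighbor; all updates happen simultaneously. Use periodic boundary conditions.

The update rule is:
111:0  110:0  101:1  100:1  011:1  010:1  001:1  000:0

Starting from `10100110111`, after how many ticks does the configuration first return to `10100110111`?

3

tick 1: 01111101100
tick 2: 11000011010
tick 3: 10100110111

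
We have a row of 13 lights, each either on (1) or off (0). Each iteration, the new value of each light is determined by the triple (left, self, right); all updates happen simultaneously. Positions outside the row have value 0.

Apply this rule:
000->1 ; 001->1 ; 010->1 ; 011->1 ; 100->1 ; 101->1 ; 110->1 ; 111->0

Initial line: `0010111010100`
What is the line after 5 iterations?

1111101111111

iteration 1: 1111101111111
iteration 2: 1000111000001
iteration 3: 1111101111111  (repeats iteration 1; period 2)
iteration 5: 1111101111111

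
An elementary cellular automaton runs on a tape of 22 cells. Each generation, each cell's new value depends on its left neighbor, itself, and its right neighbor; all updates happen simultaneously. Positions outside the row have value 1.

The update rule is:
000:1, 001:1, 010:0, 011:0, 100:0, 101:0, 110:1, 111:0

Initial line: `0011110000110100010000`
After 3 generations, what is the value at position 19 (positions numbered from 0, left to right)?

0

generation 1: 0100010111010001100111
generation 2: 0001100001000110101000
generation 3: 0110101110011010000011
position 19 holds 0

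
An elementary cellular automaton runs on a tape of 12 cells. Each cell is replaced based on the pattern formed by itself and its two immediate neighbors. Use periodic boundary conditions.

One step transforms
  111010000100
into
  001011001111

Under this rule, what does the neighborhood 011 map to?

At position 0 the neighborhood is 011; the next row has 0 there.

0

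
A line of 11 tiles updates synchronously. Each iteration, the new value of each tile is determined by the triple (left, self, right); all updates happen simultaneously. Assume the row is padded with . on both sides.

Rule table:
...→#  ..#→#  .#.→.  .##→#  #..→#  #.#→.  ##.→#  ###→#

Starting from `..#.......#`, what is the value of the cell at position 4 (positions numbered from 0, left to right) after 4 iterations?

##.#######.
##.########
##.########  (fixed point — unchanged through iteration 4)
position 4 holds #

#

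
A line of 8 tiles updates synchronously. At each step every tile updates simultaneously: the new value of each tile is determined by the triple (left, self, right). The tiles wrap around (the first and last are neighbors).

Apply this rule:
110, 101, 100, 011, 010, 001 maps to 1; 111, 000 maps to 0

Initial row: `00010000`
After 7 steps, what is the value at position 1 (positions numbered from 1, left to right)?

0

00111000
01101100
11111110
10000011
11000110
11101111
00111000
position 1 holds 0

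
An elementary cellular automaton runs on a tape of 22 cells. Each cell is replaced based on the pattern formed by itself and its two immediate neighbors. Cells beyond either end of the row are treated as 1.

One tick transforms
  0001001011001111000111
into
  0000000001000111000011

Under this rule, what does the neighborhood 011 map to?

0

At position 8 the neighborhood is 011; the next row has 0 there.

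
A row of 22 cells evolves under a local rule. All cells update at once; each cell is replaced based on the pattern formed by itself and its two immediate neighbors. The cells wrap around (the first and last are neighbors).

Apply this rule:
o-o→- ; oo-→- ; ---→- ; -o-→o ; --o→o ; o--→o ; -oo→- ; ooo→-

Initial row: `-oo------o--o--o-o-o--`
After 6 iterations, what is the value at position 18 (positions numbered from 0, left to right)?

o

o--o----oooooooo-o-oo-
ooooo--o---------o----
-----oooo-------ooo--o
o---o----o-----o---ooo
-o-ooo--ooo---ooo-o---
oo----oo---o-o----oo--
position 18 holds o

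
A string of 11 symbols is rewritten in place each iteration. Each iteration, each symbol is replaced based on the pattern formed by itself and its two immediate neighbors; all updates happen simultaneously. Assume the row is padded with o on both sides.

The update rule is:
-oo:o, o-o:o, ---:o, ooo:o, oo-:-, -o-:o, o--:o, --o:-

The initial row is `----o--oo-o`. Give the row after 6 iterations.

o-ooooooooo

iteration 1: ooo-oo-o-oo
iteration 2: oo-oo-ooooo
iteration 3: o-oo-oooooo
iteration 4: -oo-ooooooo
iteration 5: oo-oooooooo
iteration 6: o-ooooooooo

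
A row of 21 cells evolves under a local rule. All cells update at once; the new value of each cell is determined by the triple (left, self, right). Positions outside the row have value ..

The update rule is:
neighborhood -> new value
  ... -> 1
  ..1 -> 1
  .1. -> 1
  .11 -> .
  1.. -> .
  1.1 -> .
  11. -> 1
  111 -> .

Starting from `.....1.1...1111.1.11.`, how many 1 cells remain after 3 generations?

12

111111.1.11...1.1..1.
.....1.1..1.111.1.11.
111111.1.11...1.1..1.
count of 1: 12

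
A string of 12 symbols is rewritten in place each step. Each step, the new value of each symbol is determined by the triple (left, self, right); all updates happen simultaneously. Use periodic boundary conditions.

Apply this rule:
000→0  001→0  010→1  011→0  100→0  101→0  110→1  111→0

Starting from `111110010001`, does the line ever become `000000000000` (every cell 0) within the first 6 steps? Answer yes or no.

000010010000
000010010000  (fixed point — unchanged through step 6)
step 6 is 000010010000, still not uniform 0

no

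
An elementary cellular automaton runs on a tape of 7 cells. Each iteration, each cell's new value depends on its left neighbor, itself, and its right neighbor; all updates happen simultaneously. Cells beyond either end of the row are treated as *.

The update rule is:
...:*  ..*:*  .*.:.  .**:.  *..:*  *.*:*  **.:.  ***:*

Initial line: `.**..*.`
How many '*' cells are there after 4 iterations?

3

*..**.*
.**..*.  (repeats iteration 0; period 2)
iteration 4: .**..*.
count of *: 3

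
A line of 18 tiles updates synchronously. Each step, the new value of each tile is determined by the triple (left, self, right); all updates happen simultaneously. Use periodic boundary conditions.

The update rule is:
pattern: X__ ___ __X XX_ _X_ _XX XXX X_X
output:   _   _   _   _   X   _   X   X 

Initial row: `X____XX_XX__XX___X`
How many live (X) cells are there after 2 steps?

step 1: _______X__________
step 2: _______X__________
count of X: 1

1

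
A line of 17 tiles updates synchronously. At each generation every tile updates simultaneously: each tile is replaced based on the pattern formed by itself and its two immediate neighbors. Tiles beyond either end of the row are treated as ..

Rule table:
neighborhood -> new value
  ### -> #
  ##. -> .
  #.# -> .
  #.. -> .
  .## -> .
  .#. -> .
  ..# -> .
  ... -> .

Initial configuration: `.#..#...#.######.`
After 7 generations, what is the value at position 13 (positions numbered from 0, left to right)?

...........####..
............##...
.................
.................  (fixed point — unchanged through generation 7)
position 13 holds .

.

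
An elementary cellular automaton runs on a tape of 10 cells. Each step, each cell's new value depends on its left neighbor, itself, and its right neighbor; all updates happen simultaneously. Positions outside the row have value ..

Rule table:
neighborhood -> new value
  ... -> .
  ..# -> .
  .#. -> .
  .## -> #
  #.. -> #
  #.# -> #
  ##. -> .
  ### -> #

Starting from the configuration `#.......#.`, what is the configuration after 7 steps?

.#.......#
..#.......
...#......
....#.....
.....#....
......#...
.......#..

.......#..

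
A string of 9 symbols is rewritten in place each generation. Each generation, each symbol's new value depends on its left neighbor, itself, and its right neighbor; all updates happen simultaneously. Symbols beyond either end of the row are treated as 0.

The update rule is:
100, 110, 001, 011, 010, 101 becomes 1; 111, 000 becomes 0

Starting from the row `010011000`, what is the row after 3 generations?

111111100
100000110
110001111

110001111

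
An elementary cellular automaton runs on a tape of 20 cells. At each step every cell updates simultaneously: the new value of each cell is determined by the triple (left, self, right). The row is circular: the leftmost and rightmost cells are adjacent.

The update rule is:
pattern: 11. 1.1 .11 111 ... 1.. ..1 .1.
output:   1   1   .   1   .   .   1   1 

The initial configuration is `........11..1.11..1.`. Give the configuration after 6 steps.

..111.111.11111.111.

.......1.1.111.1.11.
......11111.11111.1.
.....1.11111.111111.
....111.11111.11111.
...1.111.11111.1111.
..111.111.11111.111.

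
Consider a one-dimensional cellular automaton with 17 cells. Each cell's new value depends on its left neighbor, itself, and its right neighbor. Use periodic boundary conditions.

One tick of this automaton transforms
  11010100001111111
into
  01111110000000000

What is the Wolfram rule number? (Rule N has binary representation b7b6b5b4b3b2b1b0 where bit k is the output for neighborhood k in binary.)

116

position 0: 111 → 0  (bit 7 = 0)
position 1: 110 → 1  (bit 6 = 1)
position 2: 101 → 1  (bit 5 = 1)
position 6: 100 → 1  (bit 4 = 1)
position 10: 011 → 0  (bit 3 = 0)
position 3: 010 → 1  (bit 2 = 1)
position 9: 001 → 0  (bit 1 = 0)
position 7: 000 → 0  (bit 0 = 0)
bits b7..b0 = 01110100 = 116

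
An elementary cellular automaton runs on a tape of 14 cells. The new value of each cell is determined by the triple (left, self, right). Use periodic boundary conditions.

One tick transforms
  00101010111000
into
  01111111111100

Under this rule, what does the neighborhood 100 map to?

At position 11 the neighborhood is 100; the next row has 1 there.

1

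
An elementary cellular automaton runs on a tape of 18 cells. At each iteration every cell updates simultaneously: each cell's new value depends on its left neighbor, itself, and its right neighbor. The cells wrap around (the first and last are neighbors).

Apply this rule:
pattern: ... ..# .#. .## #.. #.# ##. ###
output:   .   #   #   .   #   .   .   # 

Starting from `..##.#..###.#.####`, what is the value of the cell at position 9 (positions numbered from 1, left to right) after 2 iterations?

##...###.#..#..##.
..#.#.#..######...
position 9 holds .

.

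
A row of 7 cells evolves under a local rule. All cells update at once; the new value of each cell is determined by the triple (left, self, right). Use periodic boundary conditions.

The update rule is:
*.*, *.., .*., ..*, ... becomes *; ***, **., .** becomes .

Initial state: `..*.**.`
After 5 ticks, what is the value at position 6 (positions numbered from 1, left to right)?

.

****..*
....**.
****..*  (repeats tick 1; period 2)
tick 5: ****..*
position 6 holds .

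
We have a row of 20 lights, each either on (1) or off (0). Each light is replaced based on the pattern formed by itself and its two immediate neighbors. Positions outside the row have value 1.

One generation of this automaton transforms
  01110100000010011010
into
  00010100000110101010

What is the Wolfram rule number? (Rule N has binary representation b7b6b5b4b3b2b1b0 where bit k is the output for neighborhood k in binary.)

position 2: 111 → 0  (bit 7 = 0)
position 3: 110 → 1  (bit 6 = 1)
position 0: 101 → 0  (bit 5 = 0)
position 6: 100 → 0  (bit 4 = 0)
position 1: 011 → 0  (bit 3 = 0)
position 5: 010 → 1  (bit 2 = 1)
position 11: 001 → 1  (bit 1 = 1)
position 7: 000 → 0  (bit 0 = 0)
bits b7..b0 = 01000110 = 70

70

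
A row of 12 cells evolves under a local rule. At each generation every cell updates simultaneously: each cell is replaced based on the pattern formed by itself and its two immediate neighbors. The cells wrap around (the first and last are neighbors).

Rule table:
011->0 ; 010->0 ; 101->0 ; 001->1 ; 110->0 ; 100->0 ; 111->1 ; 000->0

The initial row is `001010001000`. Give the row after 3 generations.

generation 1: 010000010000
generation 2: 100000100000
generation 3: 000001000001

000001000001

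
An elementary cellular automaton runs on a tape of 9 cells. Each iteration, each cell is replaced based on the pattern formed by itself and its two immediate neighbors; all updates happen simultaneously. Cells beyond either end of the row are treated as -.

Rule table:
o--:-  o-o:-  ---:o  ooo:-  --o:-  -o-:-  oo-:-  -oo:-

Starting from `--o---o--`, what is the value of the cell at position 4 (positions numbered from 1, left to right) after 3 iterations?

-

o---o---o
--o---o--  (repeats iteration 0; period 2)
iteration 3: o---o---o
position 4 holds -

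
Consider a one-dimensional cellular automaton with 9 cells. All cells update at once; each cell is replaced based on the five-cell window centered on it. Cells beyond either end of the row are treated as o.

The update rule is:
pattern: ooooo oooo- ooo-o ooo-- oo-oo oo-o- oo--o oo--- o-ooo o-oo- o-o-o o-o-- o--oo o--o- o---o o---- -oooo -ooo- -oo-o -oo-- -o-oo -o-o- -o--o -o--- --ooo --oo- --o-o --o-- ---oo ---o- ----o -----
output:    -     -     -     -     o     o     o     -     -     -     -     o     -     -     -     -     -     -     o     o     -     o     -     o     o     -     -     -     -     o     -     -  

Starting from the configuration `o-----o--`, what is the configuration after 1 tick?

-----o---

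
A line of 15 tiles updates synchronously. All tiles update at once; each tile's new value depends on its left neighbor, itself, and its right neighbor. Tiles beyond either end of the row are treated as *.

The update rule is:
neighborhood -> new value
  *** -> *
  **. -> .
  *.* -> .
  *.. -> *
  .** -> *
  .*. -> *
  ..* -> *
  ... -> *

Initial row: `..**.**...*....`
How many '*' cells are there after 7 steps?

***..*.********
**.***.********
*..**..********
.***.**********
.**..**********
.*.************
.*.************
count of *: 13

13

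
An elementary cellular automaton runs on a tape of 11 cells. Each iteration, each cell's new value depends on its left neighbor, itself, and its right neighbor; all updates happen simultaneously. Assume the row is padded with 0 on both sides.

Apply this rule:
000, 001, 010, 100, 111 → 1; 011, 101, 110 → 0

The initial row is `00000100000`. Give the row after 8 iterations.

01111111110

11111111111
01111111110
10111111101
10011111001
11101110111
01000100010
11111111111  (repeats iteration 1; period 6)
iteration 8: 01111111110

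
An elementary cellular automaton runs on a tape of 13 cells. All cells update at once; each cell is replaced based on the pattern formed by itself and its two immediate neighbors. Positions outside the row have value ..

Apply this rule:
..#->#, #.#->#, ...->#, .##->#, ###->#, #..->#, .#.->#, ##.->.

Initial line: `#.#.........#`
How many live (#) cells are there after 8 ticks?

10

#############
############.
###########.#
##########.##
#########.##.
########.##.#
#######.##.##
######.##.##.
count of #: 10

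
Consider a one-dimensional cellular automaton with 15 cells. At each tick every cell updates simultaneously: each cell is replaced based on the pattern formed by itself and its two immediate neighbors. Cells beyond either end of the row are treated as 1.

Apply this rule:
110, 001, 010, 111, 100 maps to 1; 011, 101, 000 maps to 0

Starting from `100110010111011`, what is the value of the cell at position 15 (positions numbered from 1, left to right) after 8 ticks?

tick 1: 111011110011001
tick 2: 111001111101110
tick 3: 111110111100110
tick 4: 111110011111010
tick 5: 111111101111010
tick 6: 111111100111010
tick 7: 111111111011010
tick 8: 111111111001010
position 15 holds 0

0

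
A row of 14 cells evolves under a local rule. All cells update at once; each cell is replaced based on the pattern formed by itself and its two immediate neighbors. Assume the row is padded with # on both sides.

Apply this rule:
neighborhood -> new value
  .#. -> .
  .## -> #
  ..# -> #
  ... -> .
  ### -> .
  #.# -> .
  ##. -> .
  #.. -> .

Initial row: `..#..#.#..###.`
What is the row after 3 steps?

.#..#....##...
...#....##...#
..#....##...##

..#....##...##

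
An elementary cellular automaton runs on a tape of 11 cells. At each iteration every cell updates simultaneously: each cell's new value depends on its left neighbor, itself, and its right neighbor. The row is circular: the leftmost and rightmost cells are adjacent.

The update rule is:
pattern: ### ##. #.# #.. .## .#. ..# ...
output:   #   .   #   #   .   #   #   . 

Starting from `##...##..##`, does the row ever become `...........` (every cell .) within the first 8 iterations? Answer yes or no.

no

#.#.#..##.#
.######..#.
#.####.####
.#.##.#.###
###..###.#.
.#.##.#.###  (repeats iteration 4; period 2)
iteration 8: .#.##.#.###
iteration 8 is .#.##.#.###, still not uniform .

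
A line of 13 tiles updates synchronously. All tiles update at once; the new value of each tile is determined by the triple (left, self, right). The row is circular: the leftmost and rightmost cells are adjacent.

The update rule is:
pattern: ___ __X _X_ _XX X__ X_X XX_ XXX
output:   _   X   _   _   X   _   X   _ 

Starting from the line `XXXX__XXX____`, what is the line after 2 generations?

___XXX__XX__X
X_X__XXX_XXX_

X_X__XXX_XXX_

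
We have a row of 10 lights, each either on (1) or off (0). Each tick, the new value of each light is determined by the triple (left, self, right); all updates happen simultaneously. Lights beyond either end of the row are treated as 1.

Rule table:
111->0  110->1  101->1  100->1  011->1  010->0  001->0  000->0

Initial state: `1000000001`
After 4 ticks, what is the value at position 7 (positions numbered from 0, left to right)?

1100000001
0110000001
1111000001
0001100001
position 7 holds 0

0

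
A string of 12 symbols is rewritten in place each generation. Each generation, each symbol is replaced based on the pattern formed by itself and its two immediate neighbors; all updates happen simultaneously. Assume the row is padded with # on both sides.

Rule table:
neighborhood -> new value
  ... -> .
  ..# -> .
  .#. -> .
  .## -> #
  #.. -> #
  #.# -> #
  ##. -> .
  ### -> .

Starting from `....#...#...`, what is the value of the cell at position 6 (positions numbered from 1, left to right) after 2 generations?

.

#....#...#..
.#....#...#.
position 6 holds .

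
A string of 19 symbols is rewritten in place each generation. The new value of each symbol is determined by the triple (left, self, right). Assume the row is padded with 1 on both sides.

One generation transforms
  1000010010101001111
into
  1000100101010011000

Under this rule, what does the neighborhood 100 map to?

At position 1 the neighborhood is 100; the next row has 0 there.

0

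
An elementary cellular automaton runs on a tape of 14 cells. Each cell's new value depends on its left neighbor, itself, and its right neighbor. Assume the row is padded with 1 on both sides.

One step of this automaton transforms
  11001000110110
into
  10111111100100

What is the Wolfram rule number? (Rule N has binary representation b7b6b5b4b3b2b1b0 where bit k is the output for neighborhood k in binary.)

159

position 0: 111 → 1  (bit 7 = 1)
position 1: 110 → 0  (bit 6 = 0)
position 10: 101 → 0  (bit 5 = 0)
position 2: 100 → 1  (bit 4 = 1)
position 8: 011 → 1  (bit 3 = 1)
position 4: 010 → 1  (bit 2 = 1)
position 3: 001 → 1  (bit 1 = 1)
position 6: 000 → 1  (bit 0 = 1)
bits b7..b0 = 10011111 = 159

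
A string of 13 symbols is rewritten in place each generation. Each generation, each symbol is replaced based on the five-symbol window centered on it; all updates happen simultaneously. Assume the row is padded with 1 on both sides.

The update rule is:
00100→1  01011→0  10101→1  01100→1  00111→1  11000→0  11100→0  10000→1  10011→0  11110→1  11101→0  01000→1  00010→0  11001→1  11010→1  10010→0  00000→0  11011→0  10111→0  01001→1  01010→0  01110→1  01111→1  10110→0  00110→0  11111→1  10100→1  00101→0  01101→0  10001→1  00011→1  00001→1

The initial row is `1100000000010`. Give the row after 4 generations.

1010000110111

1001000001000
0101110101111
1100101100111
1010000110111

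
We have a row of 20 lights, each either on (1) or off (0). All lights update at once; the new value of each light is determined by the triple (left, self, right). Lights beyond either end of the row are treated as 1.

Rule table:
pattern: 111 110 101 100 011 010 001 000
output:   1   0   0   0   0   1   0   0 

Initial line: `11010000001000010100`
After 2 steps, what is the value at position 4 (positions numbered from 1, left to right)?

1

10010000001000010100
00010000001000010100
position 4 holds 1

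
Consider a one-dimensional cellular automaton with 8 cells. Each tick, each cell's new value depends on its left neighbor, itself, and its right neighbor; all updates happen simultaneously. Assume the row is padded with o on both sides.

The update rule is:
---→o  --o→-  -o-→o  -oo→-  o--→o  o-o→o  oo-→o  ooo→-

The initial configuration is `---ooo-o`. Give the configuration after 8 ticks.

tick 1: oo---oo-
tick 2: -ooo--oo
tick 3: o--oo---
tick 4: oo--ooo-
tick 5: -oo---oo
tick 6: o-ooo---
tick 7: oo--ooo-  (repeats tick 4; period 3)
tick 8: -oo---oo

-oo---oo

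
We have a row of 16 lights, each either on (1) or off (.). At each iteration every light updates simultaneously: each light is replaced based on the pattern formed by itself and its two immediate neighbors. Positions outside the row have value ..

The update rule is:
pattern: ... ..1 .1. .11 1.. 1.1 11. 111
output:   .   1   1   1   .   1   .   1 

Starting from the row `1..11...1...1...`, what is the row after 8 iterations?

11..11..........

1.11...11..11...
111...11..11....
11...11..11.....
1...11..11......
1..11..11.......
1.11..11........
111..11.........
11..11..........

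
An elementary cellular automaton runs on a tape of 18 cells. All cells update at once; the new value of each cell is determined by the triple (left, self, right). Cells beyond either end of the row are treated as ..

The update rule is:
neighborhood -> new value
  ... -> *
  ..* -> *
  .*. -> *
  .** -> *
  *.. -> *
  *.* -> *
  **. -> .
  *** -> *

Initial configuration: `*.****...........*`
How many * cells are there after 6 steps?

*****.************
****.************.
***.************.*
**.************.**
*.************.**.
*************.**.*
count of *: 16

16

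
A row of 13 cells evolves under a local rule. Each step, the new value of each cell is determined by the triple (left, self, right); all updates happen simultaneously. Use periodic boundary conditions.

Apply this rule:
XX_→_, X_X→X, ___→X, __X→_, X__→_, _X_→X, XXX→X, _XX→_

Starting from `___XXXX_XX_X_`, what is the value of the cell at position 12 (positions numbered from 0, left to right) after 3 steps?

X

step 1: XX__XX_X__XX_
step 2: ______XX____X
step 3: _XXXX____XX_X
position 12 holds X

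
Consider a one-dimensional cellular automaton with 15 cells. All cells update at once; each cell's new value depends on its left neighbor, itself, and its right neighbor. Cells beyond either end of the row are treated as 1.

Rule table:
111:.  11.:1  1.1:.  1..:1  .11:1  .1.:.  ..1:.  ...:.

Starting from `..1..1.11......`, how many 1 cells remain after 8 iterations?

iteration 1: 1..1...111.....
iteration 2: 11..1..1.11....
iteration 3: .11..1...111...
iteration 4: .111..1..1.11..
iteration 5: .1.11..1...111.
iteration 6: ...111..1..1.1.
iteration 7: 1..1.11..1.....
iteration 8: 11...111..1....
count of 1: 6

6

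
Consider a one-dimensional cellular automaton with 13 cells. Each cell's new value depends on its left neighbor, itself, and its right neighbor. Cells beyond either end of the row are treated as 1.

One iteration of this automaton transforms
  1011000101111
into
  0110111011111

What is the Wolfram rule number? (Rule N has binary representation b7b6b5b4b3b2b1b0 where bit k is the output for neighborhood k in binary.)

187

position 10: 111 → 1  (bit 7 = 1)
position 0: 110 → 0  (bit 6 = 0)
position 1: 101 → 1  (bit 5 = 1)
position 4: 100 → 1  (bit 4 = 1)
position 2: 011 → 1  (bit 3 = 1)
position 7: 010 → 0  (bit 2 = 0)
position 6: 001 → 1  (bit 1 = 1)
position 5: 000 → 1  (bit 0 = 1)
bits b7..b0 = 10111011 = 187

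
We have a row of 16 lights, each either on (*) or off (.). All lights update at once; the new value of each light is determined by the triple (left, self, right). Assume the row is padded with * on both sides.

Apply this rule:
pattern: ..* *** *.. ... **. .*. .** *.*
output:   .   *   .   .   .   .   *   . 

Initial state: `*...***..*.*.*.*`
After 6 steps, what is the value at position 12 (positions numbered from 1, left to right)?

....**.........*
....*..........*
...............*
...............*  (fixed point — unchanged through step 6)
position 12 holds .

.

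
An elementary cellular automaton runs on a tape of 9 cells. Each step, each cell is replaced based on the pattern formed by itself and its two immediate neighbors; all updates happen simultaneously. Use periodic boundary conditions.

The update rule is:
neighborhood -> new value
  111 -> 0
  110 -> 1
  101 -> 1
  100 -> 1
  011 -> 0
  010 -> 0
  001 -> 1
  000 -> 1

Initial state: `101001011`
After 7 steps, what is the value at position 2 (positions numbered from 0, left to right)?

110110100
011011011
101101101
110110110
011011011  (repeats step 2; period 3)
step 7: 110110110
position 2 holds 0

0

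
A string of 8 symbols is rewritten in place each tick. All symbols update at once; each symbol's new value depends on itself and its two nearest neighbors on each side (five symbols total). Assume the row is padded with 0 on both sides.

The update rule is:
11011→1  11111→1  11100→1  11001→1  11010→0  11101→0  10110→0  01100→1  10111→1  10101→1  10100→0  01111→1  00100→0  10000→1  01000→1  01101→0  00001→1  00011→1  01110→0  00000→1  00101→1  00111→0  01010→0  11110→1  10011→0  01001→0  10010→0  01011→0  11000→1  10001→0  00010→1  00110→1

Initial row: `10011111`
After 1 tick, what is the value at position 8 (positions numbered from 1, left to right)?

1

00001111
position 8 holds 1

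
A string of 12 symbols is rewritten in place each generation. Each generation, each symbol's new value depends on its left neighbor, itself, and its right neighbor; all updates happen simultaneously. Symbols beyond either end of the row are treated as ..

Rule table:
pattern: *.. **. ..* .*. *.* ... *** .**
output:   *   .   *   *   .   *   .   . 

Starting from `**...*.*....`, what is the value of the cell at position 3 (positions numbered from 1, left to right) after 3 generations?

generation 1: ..****.*****
generation 2: **..........
generation 3: ..**********
position 3 holds *

*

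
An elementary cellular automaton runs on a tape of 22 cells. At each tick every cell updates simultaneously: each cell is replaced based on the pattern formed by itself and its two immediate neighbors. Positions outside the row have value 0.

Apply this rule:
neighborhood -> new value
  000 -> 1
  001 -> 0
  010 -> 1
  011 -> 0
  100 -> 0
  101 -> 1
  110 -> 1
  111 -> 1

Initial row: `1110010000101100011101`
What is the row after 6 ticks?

0011101001101101111111

0110010110110101001111
0010011011011111000111
1010001101101111010011
1110100110110111110001
0111100011011011110101
0011101001101101111111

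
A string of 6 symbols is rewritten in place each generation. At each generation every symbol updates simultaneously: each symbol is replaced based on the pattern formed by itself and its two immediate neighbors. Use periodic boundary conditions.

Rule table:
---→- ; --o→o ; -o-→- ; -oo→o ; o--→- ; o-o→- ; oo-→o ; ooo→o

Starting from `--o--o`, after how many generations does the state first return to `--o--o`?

generation 1: -o--o-
generation 2: o--o--
generation 3: --o--o

3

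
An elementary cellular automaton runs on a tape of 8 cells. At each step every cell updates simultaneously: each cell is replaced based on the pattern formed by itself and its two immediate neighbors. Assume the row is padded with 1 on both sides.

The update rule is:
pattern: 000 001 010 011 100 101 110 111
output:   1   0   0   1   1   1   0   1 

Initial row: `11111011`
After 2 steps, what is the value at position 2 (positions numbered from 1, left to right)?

1

11110111
11101111
position 2 holds 1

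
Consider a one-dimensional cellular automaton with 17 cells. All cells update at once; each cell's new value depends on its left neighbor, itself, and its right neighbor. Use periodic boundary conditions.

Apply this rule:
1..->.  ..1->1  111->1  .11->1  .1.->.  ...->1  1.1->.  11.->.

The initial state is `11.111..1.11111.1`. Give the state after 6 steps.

1..11..1..1111..1
..11..1..1111..11
.11..1..1111..11.
11..1..1111..11..
1..1..1111..11..1
..1..1111..11..11

..1..1111..11..11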